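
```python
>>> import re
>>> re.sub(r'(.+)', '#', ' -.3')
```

'#'

This matches one or more of any character (captured).
Each match is replaced by '#'.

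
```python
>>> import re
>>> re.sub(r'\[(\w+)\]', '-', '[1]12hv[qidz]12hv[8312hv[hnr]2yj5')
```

'-12hv-12hv[8312hv-2yj5'

Matches: at [0:3] → '[1]'; at [7:13] → '[qidz]'; at [24:29] → '[hnr]'.
Each match is replaced by '-'.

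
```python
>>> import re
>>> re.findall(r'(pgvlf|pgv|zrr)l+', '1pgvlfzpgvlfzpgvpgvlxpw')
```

Scanning left to right: at [1:5] match 'pgvl', group 1 = 'pgv'; at [7:11] match 'pgvl', group 1 = 'pgv'; at [16:20] match 'pgvl', group 1 = 'pgv'.
`findall` collects group 1 from each match (3 total).

['pgv', 'pgv', 'pgv']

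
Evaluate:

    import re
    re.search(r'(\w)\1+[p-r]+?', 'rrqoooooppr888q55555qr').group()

The backreference `\1` re-matches whatever the first group consumed, character for character.
`re.search` scans for the first position where the pattern succeeds.
The match spans [0:3] → 'rrq'.
Captured: group 1 = 'r'.

'rrq'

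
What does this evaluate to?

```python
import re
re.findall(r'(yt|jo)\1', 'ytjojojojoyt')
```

['jo', 'jo']

`\1` is not a pattern — it's the concrete string captured by group 1, re-applied verbatim.
Matches: at [2:6] match 'jojo', group 1 = 'jo'; at [6:10] match 'jojo', group 1 = 'jo'.
`findall` collects group 1 from each match (2 total).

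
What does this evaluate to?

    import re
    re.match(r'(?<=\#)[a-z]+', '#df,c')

None

`re.match` won't scan ahead — the pattern has to work from the very first character.
Here the string doesn't start with a match, so the call returns None.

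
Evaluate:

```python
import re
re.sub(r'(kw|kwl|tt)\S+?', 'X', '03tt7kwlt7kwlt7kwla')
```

The regex engine tests alternatives in the order written; an earlier branch that matches wins even if a later one would match more.
Matches: at [2:5] → 'tt7'; at [5:8] → 'kwl'; at [10:13] → 'kwl'; at [15:18] → 'kwl'.
`sub` substitutes 'X' at each match site.

'03XXt7Xt7Xa'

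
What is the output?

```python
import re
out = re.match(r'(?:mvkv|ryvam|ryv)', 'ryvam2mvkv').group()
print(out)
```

`match` is anchored at position 0; if the pattern doesn't fit there, it returns None.
The match spans [0:5] → 'ryvam'.

ryvam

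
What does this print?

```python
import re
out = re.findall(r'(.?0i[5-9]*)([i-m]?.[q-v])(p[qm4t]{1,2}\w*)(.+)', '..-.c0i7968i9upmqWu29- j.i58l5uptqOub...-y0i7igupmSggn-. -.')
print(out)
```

[('c0i7968', 'i9u', 'pmqWu29', '- j.i58l5uptqOub...-y0i7igupmSggn-. -.')]

Pattern: optionally any character, then the literal '0i', then zero or more of a character in [5-9] (captured); then optionally a character in [i-m], then any character, then a character in [q-v] (captured); then the literal 'p', then 1 to 2 of one of [qm4t], then zero or more of a word character (captured); then one or more of any character (captured).
Scanning left to right: at [4:59] match 'c0i7968i9upmqWu29- j.i58l5uptqOub...-y0i7igupmSggn-. -.', groups = ('c0i7968', 'i9u', 'pmqWu29', '- j.i58l5uptqOub...-y0i7igupmSggn-. -.').
`findall` packs the 4 group values into a tuple for every match.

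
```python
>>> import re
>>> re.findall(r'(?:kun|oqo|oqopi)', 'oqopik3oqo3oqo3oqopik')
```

['oqo', 'oqo', 'oqo', 'oqo']

Alternation tries branches left to right and keeps the first one that lets the overall match succeed at that position.
`findall` yields the raw match text (4 of them) because the pattern has no groups.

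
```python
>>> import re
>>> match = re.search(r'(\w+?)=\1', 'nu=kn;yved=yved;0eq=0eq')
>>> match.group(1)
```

'yved'

After group 1 captures some text, `\1` only succeeds where that same text appears again.
`re.search` tries every starting position until one works.
The match spans [6:15] → 'yved=yved'.
Captured: group 1 = 'yved'.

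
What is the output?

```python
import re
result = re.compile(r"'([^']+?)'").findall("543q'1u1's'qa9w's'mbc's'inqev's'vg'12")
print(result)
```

Because there's exactly one group, `findall` drops the full match and keeps group 1 from each hit.

['1u1', 'qa9w', 'mbc', 'inqev', 'vg']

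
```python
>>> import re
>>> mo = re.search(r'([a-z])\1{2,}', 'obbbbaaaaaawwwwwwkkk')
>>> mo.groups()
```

('b',)

The match spans [1:5] → 'bbbb'.
Captured: group 1 = 'b'.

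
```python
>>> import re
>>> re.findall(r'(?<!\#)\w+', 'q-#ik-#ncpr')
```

['q', 'k', 'cpr']

The negative lookahead/lookbehind blocks any match where the forbidden context is present.
Scanning left to right: at [0:1] → 'q'; at [4:5] → 'k'; at [8:11] → 'cpr'.
With no groups in the pattern, `findall` gives back each whole match — 3 here.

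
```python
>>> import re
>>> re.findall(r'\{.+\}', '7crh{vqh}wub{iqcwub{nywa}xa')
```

['{vqh}wub{iqcwub{nywa}']

Since nothing is captured, `findall` lists the 1 matched substring directly.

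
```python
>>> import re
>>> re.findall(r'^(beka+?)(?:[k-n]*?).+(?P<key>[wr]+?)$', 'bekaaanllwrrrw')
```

Multiple groups make `findall` return tuples — one 2-tuple for the one match.

[('beka', 'w')]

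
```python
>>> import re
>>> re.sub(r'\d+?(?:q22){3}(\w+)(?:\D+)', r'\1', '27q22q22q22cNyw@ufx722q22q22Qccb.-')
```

This matches one or more of a digit (lazy), then the literal 'q22' repeated 3 times; then one or more of a word character (captured); then one or more of a non-digit (non-capturing group).
Matches: at [0:19] → '27q22q22q22cNyw@ufx'.
Each match is replaced using the text its own group 1 captured.

'cNyw722q22q22Qccb.-'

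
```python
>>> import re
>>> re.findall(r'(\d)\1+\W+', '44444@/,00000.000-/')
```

['4', '0', '0']

`\1` is not a pattern — it's the concrete string captured by group 1, re-applied verbatim.
`findall` collects group 1 from each match (3 total).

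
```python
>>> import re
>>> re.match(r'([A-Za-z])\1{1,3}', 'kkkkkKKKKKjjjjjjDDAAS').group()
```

After group 1 captures some text, `\1` only succeeds where that same text appears again.
`re.match` won't scan ahead — the pattern has to work from the very first character.
The match spans [0:4] → 'kkkk'.
Captured: group 1 = 'k'.

'kkkk'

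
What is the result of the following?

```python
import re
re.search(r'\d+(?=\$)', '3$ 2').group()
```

Lookahead/lookbehind check context without consuming it, so the matched span excludes the asserted characters.
`re.search` scans for the first position where the pattern succeeds.
The match spans [0:1] → '3'.

'3'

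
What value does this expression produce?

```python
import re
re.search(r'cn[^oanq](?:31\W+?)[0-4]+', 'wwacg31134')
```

The pattern matches the literal 'cn', then any character except [oanq]; then the literal '31', then one or more of a non-word character (lazy) (non-capturing group); then one or more of a character in [0-4].
`re.search` scans for the first position where the pattern succeeds.
Here the pattern never matches, so the call returns None.

None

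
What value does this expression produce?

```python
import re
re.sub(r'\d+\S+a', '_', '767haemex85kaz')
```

The pattern matches one or more of a digit; then one or more of a non-whitespace character, then a literal 'a'.
Matches: at [0:13] → '767haemex85ka'.
Each match is replaced by '_'.

'_z'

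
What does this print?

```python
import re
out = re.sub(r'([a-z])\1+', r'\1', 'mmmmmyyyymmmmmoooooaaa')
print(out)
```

mymoa

A backreference is literal: `\1` must see the identical characters the first group matched.
Matches: at [0:5] → 'mmmmm'; at [5:9] → 'yyyy'; at [9:14] → 'mmmmm'; at [14:19] → 'ooooo'; at [19:22] → 'aaa'.
The replacement refers to a captured group, so each match is rewritten using its own captured text.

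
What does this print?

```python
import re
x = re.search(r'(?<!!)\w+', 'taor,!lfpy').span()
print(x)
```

(0, 4)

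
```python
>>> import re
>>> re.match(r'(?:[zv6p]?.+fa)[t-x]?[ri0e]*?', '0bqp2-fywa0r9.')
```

None

Pattern: optionally one of [zv6p], then one or more of any character, then the literal 'fa' (non-capturing group); then optionally a character in [t-x], then zero or more of one of [ri0e] (lazy).
`match` is anchored at position 0; if the pattern doesn't fit there, it returns None.
Here position 0 doesn't satisfy it, so the call returns None.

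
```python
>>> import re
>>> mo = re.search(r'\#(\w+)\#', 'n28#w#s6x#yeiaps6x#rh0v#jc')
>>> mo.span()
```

`search` walks the string left to right and returns the first match it finds.
The match spans [3:6] → '#w#'.
Captured: group 1 = 'w'.

(3, 6)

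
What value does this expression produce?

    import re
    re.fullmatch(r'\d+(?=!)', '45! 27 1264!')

Because the assertion is zero-width, the text it checks is not consumed and won't appear in the result.
`re.fullmatch` is like wrapping the pattern in `^…$` (in single-line mode).
Here the string isn't matched end-to-end, so the call returns None.

None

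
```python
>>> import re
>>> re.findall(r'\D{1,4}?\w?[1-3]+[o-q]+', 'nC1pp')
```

The pattern matches 1 to 4 of a non-digit (lazy), then optionally a word character; then one or more of a character in [1-3], then one or more of a character in [o-q].
Walking the string: at [0:5] → 'nC1pp'.
No capturing groups, so `findall` returns the 1 full match string.

['nC1pp']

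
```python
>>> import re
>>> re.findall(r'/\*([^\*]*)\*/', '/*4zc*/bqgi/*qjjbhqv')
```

['4zc']

Matches: at [0:7] match '/*4zc*/', group 1 = '4zc'.
Because there's exactly one group, `findall` drops the full match and keeps group 1 from the one hit.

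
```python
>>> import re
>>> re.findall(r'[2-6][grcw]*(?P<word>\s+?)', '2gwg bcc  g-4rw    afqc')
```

[' ', ' ']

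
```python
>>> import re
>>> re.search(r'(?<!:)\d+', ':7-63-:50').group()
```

A negative assertion filters positions out without eating any characters.
Unlike `match`, `search` isn't anchored — it looks for the pattern anywhere in the string.
The match spans [3:5] → '63'.

'63'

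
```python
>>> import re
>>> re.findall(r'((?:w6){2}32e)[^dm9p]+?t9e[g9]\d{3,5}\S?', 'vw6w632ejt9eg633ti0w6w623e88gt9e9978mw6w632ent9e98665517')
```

['w6w632e', 'w6w632e']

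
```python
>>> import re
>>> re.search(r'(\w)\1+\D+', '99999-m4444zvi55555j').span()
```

After group 1 captures some text, `\1` only succeeds where that same text appears again.
`search` walks the string left to right and returns the first match it finds.
The match spans [0:7] → '99999-m'.
Captured: group 1 = '9'.

(0, 7)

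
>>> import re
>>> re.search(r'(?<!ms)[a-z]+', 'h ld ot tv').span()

(0, 1)

The negative lookaround is zero-width — it rules out positions where the adjacent text would match, without consuming anything.
`search` walks the string left to right and returns the first match it finds.
The match spans [0:1] → 'h'.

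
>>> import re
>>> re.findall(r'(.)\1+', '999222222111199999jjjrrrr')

['9', '2', '1', '9', 'j', 'r']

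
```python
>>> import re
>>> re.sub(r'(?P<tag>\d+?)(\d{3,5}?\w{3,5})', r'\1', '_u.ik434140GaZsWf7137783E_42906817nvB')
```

'_u.ik4sWf74vB'

Pattern: one or more of a digit (lazy) (captured as 'tag'); then 3 to 5 of a digit (lazy), then 3 to 5 of a word character (captured).
Matches: at [5:14] → '434140GaZ'; at [17:26] → '7137783E_'; at [26:35] → '42906817n'.
The replacement refers to a captured group, so each match is rewritten using its own captured text.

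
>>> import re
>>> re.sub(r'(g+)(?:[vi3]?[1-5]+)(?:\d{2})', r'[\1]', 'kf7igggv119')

'kf7i[ggg]'

Pattern: one or more of a literal 'g' (captured); then optionally one of [vi3], then one or more of a character in [1-5] (non-capturing group); then exactly 2 of a digit (non-capturing group).
The replacement refers to a captured group, so each match is rewritten using its own captured text.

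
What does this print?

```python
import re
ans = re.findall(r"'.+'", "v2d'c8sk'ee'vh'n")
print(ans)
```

["'c8sk'ee'vh'"]

Walking the string: at [3:15] → "'c8sk'ee'vh'".
`findall` yields the raw match text (1 of them) because the pattern has no groups.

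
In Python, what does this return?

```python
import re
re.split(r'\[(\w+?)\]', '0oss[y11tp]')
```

The group in the pattern means `split` returns the separators' captures alongside the pieces.

['0oss', 'y11tp', '']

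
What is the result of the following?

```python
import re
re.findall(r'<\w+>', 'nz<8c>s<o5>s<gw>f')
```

['<8c>', '<o5>', '<gw>']

Since nothing is captured, `findall` lists the 3 matched substrings directly.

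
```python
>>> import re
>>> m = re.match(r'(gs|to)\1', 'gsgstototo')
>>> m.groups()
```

The match spans [0:4] → 'gsgs'.
Captured: group 1 = 'gs'.

('gs',)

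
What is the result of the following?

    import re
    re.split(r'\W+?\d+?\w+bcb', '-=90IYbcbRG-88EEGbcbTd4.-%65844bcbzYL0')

Pattern: one or more of a non-word character (lazy), then one or more of a digit (lazy); then one or more of a word character, then the literal 'bcb'.
The string is cut at each match, leaving 4 pieces.

['', 'RG', 'Td4', 'zYL0']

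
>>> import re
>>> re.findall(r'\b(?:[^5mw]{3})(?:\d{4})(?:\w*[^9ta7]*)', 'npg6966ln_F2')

This matches a word boundary (`\b`, zero-width); then exactly 3 of any character except [5mw] (non-capturing group); then exactly 4 of a digit (non-capturing group); then zero or more of a word character, then zero or more of any character except [9ta7] (non-capturing group).
Walking the string: at [0:12] → 'npg6966ln_F2'.
With no groups in the pattern, `findall` gives back each whole match — 1 here.

['npg6966ln_F2']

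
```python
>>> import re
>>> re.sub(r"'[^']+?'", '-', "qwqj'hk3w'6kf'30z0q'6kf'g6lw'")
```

'qwqj-6kf-6kf-'

Matches: at [4:10] → "'hk3w'"; at [13:20] → "'30z0q'"; at [23:29] → "'g6lw'".
Every occurrence is swapped for '-'.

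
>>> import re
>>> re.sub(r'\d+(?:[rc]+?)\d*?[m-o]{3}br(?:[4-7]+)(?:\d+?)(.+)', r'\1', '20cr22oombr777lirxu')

This matches one or more of a digit; then one or more of one of [rc] (lazy) (non-capturing group); then zero or more of a digit (lazy), then exactly 3 of a character in [m-o], then the literal 'br'; then one or more of a character in [4-7] (non-capturing group); then one or more of a digit (lazy) (non-capturing group); then one or more of any character (captured).
Matches: at [0:19] → '20cr22oombr777lirxu'.
Each match is replaced using the text its own group 1 captured.

'lirxu'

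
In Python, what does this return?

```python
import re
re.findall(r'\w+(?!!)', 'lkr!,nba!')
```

`(?!…)`/`(?<!…)` only lets a position through if the neighbouring text does NOT match; no characters are consumed.
With no groups in the pattern, `findall` gives back each whole match — 2 here.

['lk', 'nb']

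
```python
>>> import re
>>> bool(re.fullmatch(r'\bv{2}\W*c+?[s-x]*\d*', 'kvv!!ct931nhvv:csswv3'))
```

False

For `fullmatch`, every character of the input must be accounted for by the pattern.
Here the string isn't matched end-to-end, so the call returns None, and `bool(None)` is False.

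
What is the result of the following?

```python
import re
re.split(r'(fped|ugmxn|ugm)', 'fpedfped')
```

Matches to split on: at [0:4] → 'fped'; at [4:8] → 'fped'.
`re.split` interleaves the captured-group text with the surrounding fragments.

['', 'fped', '', 'fped', '']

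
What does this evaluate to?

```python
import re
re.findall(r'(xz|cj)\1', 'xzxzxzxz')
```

After group 1 captures some text, `\1` only succeeds where that same text appears again.
Because there's exactly one group, `findall` drops the full match and keeps group 1 from each hit.

['xz', 'xz']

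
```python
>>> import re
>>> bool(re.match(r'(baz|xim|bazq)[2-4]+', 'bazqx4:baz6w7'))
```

False

`re.match` won't scan ahead — the pattern has to work from the very first character.
Here the pattern fails at index 0, so the call returns None, and `bool(None)` is False.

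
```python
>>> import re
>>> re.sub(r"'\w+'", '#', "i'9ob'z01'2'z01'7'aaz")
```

'i#z01#z01#aaz'

Every occurrence is swapped for '#'.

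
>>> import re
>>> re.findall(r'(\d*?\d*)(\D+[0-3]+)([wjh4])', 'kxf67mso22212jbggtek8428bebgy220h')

3 groups means each result is a tuple of 3 captured strings — 2 here.

[('67', 'mso22212', 'j'), ('8428', 'bebgy220', 'h')]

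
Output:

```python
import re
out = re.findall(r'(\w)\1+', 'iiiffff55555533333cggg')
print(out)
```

['i', 'f', '5', '3', 'g']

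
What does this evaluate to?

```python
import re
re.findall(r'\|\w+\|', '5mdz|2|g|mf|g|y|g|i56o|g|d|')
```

['|2|', '|mf|', '|y|', '|i56o|', '|d|']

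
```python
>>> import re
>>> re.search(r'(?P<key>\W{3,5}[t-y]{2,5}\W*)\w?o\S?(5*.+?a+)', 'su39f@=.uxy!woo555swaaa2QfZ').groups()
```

('@=.uxy!', '555swaaa')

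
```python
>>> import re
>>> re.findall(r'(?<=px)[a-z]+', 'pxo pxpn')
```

['o', 'pn']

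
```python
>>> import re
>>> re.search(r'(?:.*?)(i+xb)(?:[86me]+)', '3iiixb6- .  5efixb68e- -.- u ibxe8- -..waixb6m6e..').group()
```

A non-greedy quantifier consumes as few characters as it can — just enough that the remainder of the pattern still matches from where it stops; whatever follows it matches normally.
The match spans [0:7] → '3iiixb6'.

'3iiixb6'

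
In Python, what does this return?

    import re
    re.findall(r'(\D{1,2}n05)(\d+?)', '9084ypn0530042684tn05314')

[('ypn05', '3'), ('tn05', '3')]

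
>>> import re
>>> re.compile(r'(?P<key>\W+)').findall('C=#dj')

['=#']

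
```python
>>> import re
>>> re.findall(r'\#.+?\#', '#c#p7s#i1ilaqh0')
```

The `?` after the quantifier makes it lazy — it takes as little as possible before letting the rest of the pattern try.
With no groups in the pattern, `findall` gives back each whole match — 1 here.

['#c#']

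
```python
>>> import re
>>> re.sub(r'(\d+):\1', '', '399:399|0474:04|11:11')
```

'|0474:04|'

After group 1 captures some text, `\1` only succeeds where that same text appears again.
Matches: at [0:7] → '399:399'; at [16:21] → '11:11'.
`sub` substitutes '' at each match site.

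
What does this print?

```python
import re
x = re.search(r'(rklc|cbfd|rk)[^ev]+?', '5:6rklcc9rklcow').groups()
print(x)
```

Alternation tries branches left to right and keeps the first one that lets the overall match succeed at that position.
`search` walks the string left to right and returns the first match it finds.
The match spans [3:8] → 'rklcc'.
Captured: group 1 = 'rklc'.

('rklc',)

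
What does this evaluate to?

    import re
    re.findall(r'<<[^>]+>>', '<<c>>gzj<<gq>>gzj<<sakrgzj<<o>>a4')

Walking the string: at [0:5] → '<<c>>'; at [8:14] → '<<gq>>'; at [17:31] → '<<sakrgzj<<o>>'.
Since nothing is captured, `findall` lists the 3 matched substrings directly.

['<<c>>', '<<gq>>', '<<sakrgzj<<o>>']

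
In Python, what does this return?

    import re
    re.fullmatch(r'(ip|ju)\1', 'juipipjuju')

None

After group 1 captures some text, `\1` only succeeds where that same text appears again.
`re.fullmatch` is like wrapping the pattern in `^…$` (in single-line mode).
Here the string isn't matched end-to-end, so the call returns None.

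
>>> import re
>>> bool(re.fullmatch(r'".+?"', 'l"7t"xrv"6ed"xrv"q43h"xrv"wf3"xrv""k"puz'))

`re.fullmatch` requires the pattern to consume the entire string.
Here there's no way to consume every character, so the call returns None, and `bool(None)` is False.

False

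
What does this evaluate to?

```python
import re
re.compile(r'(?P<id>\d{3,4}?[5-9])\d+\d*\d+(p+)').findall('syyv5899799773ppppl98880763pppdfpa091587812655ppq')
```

[('5899', 'pppp'), ('9888', 'ppp'), ('0915', 'pp')]

The pattern matches 3 to 4 of a digit (lazy), then a character in [5-9] (captured as 'id'); then one or more of a digit, then zero or more of a digit, then one or more of a digit; then one or more of a literal 'p' (captured).
Walking the string: at [4:18] match '5899799773pppp', groups = ('5899', 'pppp'); at [19:30] match '98880763ppp', groups = ('9888', 'ppp'); at [34:48] match '091587812655pp', groups = ('0915', 'pp').
With 2 capturing groups, `findall` returns a 2-tuple per match.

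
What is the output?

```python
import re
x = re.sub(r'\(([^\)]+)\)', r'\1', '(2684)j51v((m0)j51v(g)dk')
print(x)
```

2684j51v(m0j51vgdk

Matches: at [0:6] → '(2684)'; at [10:15] → '((m0)'; at [19:22] → '(g)'.
Each match is replaced using the text its own group 1 captured.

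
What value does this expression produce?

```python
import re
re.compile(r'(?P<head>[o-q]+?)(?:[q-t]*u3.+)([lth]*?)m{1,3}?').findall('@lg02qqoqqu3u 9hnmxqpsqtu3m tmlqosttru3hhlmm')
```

[('qqo', '')]

The `?` after the quantifier makes it lazy — it takes as little as possible before letting the rest of the pattern try.
Multiple groups make `findall` return tuples — one 2-tuple for the one match.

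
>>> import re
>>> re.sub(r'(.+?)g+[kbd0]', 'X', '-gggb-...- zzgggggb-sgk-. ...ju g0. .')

'XXXX. .'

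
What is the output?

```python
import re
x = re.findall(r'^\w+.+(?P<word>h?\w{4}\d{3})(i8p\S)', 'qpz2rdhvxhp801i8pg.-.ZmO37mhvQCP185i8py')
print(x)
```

[('vQCP185', 'i8py')]

Pattern: anchored at the start of the string; then one or more of a word character; then one or more of any character; then optionally the literal 'h', then exactly 4 of a word character, then exactly 3 of a digit (captured as 'word'); then the literal 'i8p', then a non-whitespace character (captured).
Matches: at [0:39] match 'qpz2rdhvxhp801i8pg.-.ZmO37mhvQCP185i8py', groups = ('vQCP185', 'i8py').
`findall` packs the 2 group values into a tuple for every match.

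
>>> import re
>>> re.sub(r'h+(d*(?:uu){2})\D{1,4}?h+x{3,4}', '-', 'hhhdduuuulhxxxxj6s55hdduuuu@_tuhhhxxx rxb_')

'-j6s55- rxb_'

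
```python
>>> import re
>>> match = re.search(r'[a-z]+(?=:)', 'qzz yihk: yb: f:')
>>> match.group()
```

'yihk'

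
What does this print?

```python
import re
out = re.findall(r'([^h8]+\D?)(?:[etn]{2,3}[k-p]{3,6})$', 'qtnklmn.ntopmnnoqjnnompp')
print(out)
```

['qtnklmn.ntopmnnoqj']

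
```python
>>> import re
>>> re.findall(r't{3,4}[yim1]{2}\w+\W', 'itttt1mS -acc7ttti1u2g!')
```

['tttt1mS ', 'ttti1u2g!']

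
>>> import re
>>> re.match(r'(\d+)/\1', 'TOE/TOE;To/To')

None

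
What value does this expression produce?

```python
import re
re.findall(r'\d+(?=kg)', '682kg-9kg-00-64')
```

['682', '9']

The positive lookaround only admits positions where the adjacent text matches; those characters stay outside the span.
Walking the string: at [0:3] → '682'; at [6:7] → '9'.
With no groups in the pattern, `findall` gives back each whole match — 2 here.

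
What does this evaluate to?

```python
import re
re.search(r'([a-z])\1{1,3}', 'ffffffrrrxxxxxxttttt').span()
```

(0, 4)

After group 1 captures some text, `\1` only succeeds where that same text appears again.
`re.search` scans for the first position where the pattern succeeds.
The match spans [0:4] → 'ffff'.
Captured: group 1 = 'f'.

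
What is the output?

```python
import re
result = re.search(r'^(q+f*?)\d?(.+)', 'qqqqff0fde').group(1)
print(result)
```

This matches anchored at the start of the string; then one or more of the literal 'q', then zero or more of the literal 'f' (lazy) (captured); then optionally a digit; then one or more of any character (captured).
A non-greedy quantifier consumes as few characters as it can — just enough that the remainder of the pattern still matches from where it stops; whatever follows it matches normally.
`re.search` scans for the first position where the pattern succeeds.
The match spans [0:10] → 'qqqqff0fde'.
Captured: group 1 = 'qqqq', group 2 = 'ff0fde'.

qqqq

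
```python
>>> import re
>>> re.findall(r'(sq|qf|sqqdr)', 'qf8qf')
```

['qf', 'qf']

One capturing group, so `findall` returns just the captured substring from each match — 2 in all.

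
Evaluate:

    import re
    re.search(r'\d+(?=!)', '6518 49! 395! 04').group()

'49'

The positive lookaround only admits positions where the adjacent text matches; those characters stay outside the span.
Unlike `match`, `search` isn't anchored — it looks for the pattern anywhere in the string.
The match spans [5:7] → '49'.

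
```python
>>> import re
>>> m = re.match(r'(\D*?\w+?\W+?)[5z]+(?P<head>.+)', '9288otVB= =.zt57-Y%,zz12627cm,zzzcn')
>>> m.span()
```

(0, 35)

The pattern matches zero or more of a non-digit (lazy), then one or more of a word character (lazy), then one or more of a non-word character (lazy) (captured); then one or more of one of [5z]; then one or more of any character (captured as 'head').
`match` is anchored at position 0; if the pattern doesn't fit there, it returns None.
The match spans [0:35] → '9288otVB= =.zt57-Y%,zz12627cm,zzzcn'.
Captured: group 1 = '9288otVB= =.', group 2 = 't57-Y%,zz12627cm,zzzcn'.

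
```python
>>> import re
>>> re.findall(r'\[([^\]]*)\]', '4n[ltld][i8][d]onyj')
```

['ltld', 'i8', 'd']

Scanning left to right: at [2:8] match '[ltld]', group 1 = 'ltld'; at [8:12] match '[i8]', group 1 = 'i8'; at [12:15] match '[d]', group 1 = 'd'.
One capturing group, so `findall` returns just the captured substring from each match — 3 in all.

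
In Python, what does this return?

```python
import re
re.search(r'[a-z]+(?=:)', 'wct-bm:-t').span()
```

Lookahead/lookbehind check context without consuming it, so the matched span excludes the asserted characters.
`re.search` scans for the first position where the pattern succeeds.
The match spans [4:6] → 'bm'.

(4, 6)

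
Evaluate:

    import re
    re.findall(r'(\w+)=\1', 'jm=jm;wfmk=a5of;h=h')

['jm', 'h']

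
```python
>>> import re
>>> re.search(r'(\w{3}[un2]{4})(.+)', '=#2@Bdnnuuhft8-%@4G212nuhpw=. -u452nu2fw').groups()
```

('u452nu2', 'fw')

The match spans [31:40] → 'u452nu2fw'.
Captured: group 1 = 'u452nu2', group 2 = 'fw'.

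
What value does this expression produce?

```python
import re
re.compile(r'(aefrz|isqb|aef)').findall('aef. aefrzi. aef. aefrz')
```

['aef', 'aefrz', 'aef', 'aefrz']

Alternation tries branches left to right and keeps the first one that lets the overall match succeed at that position.
Matches: at [0:3] match 'aef', group 1 = 'aef'; at [5:10] match 'aefrz', group 1 = 'aefrz'; at [13:16] match 'aef', group 1 = 'aef'; at [18:23] match 'aefrz', group 1 = 'aefrz'.
`findall` collects group 1 from each match (4 total).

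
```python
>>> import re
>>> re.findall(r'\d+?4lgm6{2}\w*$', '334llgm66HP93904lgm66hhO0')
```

['93904lgm66hhO0']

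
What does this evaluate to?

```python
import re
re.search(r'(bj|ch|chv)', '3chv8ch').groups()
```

Alternation tries branches left to right and keeps the first one that lets the overall match succeed at that position.
Unlike `match`, `search` isn't anchored — it looks for the pattern anywhere in the string.
The match spans [1:3] → 'ch'.
Captured: group 1 = 'ch'.

('ch',)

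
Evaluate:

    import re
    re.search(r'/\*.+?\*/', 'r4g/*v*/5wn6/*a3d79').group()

'/*v*/'

`re.search` scans for the first position where the pattern succeeds.
The match spans [3:8] → '/*v*/'.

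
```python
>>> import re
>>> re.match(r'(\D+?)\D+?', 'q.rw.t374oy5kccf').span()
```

Pattern: one or more of a non-digit (lazy) (captured); then one or more of a non-digit (lazy).
A non-greedy quantifier consumes as few characters as it can — just enough that the remainder of the pattern still matches from where it stops; whatever follows it matches normally.
`re.match` only tries the pattern at the start of the string.
The match spans [0:2] → 'q.'.
Captured: group 1 = 'q'.

(0, 2)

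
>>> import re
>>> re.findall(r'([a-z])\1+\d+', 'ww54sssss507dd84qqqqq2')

['w', 's', 'd', 'q']

`\1` is not a pattern — it's the concrete string captured by group 1, re-applied verbatim.
Walking the string: at [0:4] match 'ww54', group 1 = 'w'; at [4:12] match 'sssss507', group 1 = 's'; at [12:16] match 'dd84', group 1 = 'd'; at [16:22] match 'qqqqq2', group 1 = 'q'.
With a single group, `findall` returns only what that group captured — 4 items.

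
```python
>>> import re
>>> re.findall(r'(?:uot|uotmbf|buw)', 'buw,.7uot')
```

['buw', 'uot']

Walking the string: at [0:3] → 'buw'; at [6:9] → 'uot'.
`findall` yields the raw match text (2 of them) because the pattern has no groups.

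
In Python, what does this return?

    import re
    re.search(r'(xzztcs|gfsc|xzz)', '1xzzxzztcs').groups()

('xzz',)

`re.search` tries every starting position until one works.
The match spans [1:4] → 'xzz'.
Captured: group 1 = 'xzz'.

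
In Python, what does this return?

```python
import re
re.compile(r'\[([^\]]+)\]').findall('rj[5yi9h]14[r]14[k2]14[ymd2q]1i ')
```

['5yi9h', 'r', 'k2', 'ymd2q']

Walking the string: at [2:9] match '[5yi9h]', group 1 = '5yi9h'; at [11:14] match '[r]', group 1 = 'r'; at [16:20] match '[k2]', group 1 = 'k2'; at [22:29] match '[ymd2q]', group 1 = 'ymd2q'.
One capturing group, so `findall` returns just the captured substring from each match — 4 in all.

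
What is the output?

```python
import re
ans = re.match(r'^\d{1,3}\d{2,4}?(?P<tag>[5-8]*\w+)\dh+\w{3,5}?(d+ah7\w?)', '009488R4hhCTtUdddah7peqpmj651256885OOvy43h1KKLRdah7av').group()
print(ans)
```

`match` is anchored at position 0; if the pattern doesn't fit there, it returns None.
The match spans [0:52] → '009488R4hhCTtUdddah7peqpmj651256885OOvy43h1KKLRdah7a'.

009488R4hhCTtUdddah7peqpmj651256885OOvy43h1KKLRdah7a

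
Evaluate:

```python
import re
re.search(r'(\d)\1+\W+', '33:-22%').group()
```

The backreference `\1` re-matches whatever the first group consumed, character for character.
The match spans [0:4] → '33:-'.

'33:-'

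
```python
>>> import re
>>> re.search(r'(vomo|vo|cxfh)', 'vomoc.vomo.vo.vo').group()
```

'vomo'

Branches in `(...|...)` are attempted left-to-right; the first branch that allows the whole pattern to succeed is taken.
Unlike `match`, `search` isn't anchored — it looks for the pattern anywhere in the string.
The match spans [0:4] → 'vomo'.
Captured: group 1 = 'vomo'.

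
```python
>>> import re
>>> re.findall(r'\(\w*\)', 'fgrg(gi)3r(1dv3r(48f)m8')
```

['(gi)', '(48f)']

Since nothing is captured, `findall` lists the 2 matched substrings directly.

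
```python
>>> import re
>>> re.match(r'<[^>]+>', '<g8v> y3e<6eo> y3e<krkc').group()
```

`re.match` won't scan ahead — the pattern has to work from the very first character.
The match spans [0:5] → '<g8v>'.

'<g8v>'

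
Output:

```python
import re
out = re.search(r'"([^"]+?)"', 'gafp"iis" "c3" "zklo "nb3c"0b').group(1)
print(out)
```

`re.search` tries every starting position until one works.
The match spans [4:9] → '"iis"'.
Captured: group 1 = 'iis'.

iis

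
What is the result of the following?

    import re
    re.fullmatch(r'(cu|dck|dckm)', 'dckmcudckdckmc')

`fullmatch` succeeds only if the pattern covers the string from start to end.
Here the string isn't matched end-to-end, so the call returns None.

None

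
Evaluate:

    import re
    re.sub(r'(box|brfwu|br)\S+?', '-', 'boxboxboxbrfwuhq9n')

'-ox-rfwuhq9n'

Matches: at [0:4] → 'boxb'; at [6:10] → 'boxb'.
Every occurrence is swapped for '-'.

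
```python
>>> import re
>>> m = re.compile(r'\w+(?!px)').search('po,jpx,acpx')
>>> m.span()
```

(0, 2)

Because the assertion is negative and zero-width, positions next to the forbidden text are skipped.
The match spans [0:2] → 'po'.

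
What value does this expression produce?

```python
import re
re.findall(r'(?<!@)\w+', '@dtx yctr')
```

['tx', 'yctr']

Because the assertion is negative and zero-width, positions next to the forbidden text are skipped.
Walking the string: at [2:4] → 'tx'; at [5:9] → 'yctr'.
`findall` yields the raw match text (2 of them) because the pattern has no groups.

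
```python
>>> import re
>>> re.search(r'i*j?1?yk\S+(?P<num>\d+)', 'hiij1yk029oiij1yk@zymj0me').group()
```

'iij1yk029oiij1yk@zymj0'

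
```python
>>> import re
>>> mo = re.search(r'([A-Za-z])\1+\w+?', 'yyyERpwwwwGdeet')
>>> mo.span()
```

A backreference is literal: `\1` must see the identical characters the first group matched.
Unlike `match`, `search` isn't anchored — it looks for the pattern anywhere in the string.
The match spans [0:4] → 'yyyE'.
Captured: group 1 = 'y'.

(0, 4)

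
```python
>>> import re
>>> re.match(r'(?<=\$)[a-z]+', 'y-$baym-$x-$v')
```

None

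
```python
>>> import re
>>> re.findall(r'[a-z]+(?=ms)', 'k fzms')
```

Because the assertion is zero-width, the text it checks is not consumed and won't appear in the result.
`findall` yields the raw match text (1 of them) because the pattern has no groups.

['fz']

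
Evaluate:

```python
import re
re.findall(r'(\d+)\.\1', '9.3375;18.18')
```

The backreference `\1` re-matches whatever the first group consumed, character for character.
Walking the string: at [7:12] match '18.18', group 1 = '18'.
Because there's exactly one group, `findall` drops the full match and keeps group 1 from the one hit.

['18']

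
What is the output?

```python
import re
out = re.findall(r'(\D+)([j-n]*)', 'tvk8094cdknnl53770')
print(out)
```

[('tvk', ''), ('cdknnl', '')]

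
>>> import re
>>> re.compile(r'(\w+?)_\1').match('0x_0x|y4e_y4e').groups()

The match spans [0:5] → '0x_0x'.
Captured: group 1 = '0x'.

('0x',)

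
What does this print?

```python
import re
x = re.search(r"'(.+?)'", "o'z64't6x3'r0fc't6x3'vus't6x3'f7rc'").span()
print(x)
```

With the lazy modifier that quantifier settles for the fewest repetitions that let the rest of the pattern succeed (the atoms after it are unaffected and can still be greedy).
`re.search` tries every starting position until one works.
The match spans [1:6] → "'z64'".
Captured: group 1 = 'z64'.

(1, 6)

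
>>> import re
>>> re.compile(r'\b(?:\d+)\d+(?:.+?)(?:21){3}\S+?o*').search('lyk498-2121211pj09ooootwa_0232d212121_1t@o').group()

'2121211pj09ooootwa_0232d212121_'

A `+?`/`*?`/`{m,n}?` starts at its minimum and grows only as far as needed for what follows to match.
The match spans [7:38] → '2121211pj09ooootwa_0232d212121_'.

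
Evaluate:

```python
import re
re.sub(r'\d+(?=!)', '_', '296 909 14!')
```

The `(?=…)`/`(?<=…)` assertion just peeks at neighbouring text; it doesn't advance the match position.
Matches: at [8:10] → '14'.
`sub` substitutes '_' at each match site.

'296 909 _!'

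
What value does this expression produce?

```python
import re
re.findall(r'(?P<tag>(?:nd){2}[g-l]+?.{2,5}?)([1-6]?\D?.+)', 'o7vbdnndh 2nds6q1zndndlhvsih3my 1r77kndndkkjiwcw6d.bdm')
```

[('ndndlhv', 'sih3my 1r77kndndkkjiwcw6d.bdm')]

Lazy quantifiers expand one character at a time until the remainder of the pattern can match.
Multiple groups make `findall` return tuples — one 2-tuple for the one match.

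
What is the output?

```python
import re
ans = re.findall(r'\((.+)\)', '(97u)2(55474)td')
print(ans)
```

['97u)2(55474']

Matches: at [0:13] match '(97u)2(55474)', group 1 = '97u)2(55474'.
One capturing group, so `findall` returns just the captured substring from the one match — 1 in all.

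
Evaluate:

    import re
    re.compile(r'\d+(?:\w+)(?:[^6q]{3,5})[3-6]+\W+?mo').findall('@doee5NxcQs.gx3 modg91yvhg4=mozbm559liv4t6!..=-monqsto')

['5NxcQs.gx3 mo', '91yvhg4=mo', '559liv4t6!..=-mo']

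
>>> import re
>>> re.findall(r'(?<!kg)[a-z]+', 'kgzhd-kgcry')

A negative assertion filters positions out without eating any characters.
Matches: at [0:5] → 'kgzhd'; at [6:11] → 'kgcry'.
`findall` yields the raw match text (2 of them) because the pattern has no groups.

['kgzhd', 'kgcry']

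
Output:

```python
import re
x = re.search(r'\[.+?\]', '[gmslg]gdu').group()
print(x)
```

Unlike `match`, `search` isn't anchored — it looks for the pattern anywhere in the string.
The match spans [0:7] → '[gmslg]'.

[gmslg]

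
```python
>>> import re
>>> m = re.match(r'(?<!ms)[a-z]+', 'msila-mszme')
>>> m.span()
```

(0, 5)

The negative lookaround is zero-width — it rules out positions where the adjacent text would match, without consuming anything.
With `match`, the pattern is implicitly anchored at the beginning.
The match spans [0:5] → 'msila'.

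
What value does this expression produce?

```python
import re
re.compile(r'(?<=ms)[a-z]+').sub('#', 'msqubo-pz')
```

Because the assertion is zero-width, the text it checks is not consumed and won't appear in the result.
Matches: at [2:6] → 'qubo'.
`sub` substitutes '#' at each match site.

'ms#-pz'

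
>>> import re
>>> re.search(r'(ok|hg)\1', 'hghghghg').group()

`\1` is not a pattern — it's the concrete string captured by group 1, re-applied verbatim.
`search` walks the string left to right and returns the first match it finds.
The match spans [0:4] → 'hghg'.
Captured: group 1 = 'hg'.

'hghg'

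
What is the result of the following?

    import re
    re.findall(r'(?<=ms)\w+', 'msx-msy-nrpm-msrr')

['x', 'y', 'rr']

Because the assertion is zero-width, the text it checks is not consumed and won't appear in the result.
Since nothing is captured, `findall` lists the 3 matched substrings directly.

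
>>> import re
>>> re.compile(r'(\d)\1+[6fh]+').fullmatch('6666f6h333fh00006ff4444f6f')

None

After group 1 captures some text, `\1` only succeeds where that same text appears again.
`re.fullmatch` requires the pattern to consume the entire string.
Here the pattern can't cover the whole string, so the call returns None.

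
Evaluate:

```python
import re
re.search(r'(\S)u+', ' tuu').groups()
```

The pattern matches a non-whitespace character (captured); then one or more of a literal 'u'.
`re.search` scans for the first position where the pattern succeeds.
The match spans [1:4] → 'tuu'.
Captured: group 1 = 't'.

('t',)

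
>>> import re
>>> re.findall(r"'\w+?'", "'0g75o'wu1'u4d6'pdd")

["'0g75o'", "'u4d6'"]

`findall` yields the raw match text (2 of them) because the pattern has no groups.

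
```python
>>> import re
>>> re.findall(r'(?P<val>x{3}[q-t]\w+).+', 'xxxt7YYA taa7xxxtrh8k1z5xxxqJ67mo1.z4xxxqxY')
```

['xxxt7YYA']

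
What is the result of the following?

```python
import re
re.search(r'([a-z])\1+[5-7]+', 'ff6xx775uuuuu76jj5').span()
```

(0, 3)

`\1` has to match the exact text group 1 already captured.
`re.search` scans for the first position where the pattern succeeds.
The match spans [0:3] → 'ff6'.
Captured: group 1 = 'f'.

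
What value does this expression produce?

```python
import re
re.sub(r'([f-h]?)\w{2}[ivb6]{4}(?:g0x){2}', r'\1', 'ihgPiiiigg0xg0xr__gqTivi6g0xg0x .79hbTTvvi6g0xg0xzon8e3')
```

This matches optionally a character in [f-h] (captured); then exactly 2 of a word character, then exactly 4 of one of [ivb6], then the literal 'g0x' repeated 2 times.
Matches: at [18:31] → 'gqTivi6g0xg0x'; at [37:49] → 'TTvvi6g0xg0x'.
Each match is replaced using the text its own group 1 captured.

'ihgPiiiigg0xg0xr__g .79hbzon8e3'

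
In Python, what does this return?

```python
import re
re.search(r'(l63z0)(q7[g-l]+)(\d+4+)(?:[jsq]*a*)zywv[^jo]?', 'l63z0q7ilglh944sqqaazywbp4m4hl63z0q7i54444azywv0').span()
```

(29, 48)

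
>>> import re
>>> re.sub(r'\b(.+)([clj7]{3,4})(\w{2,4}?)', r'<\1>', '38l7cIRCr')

'<38>Cr'

This matches a word boundary (`\b`, zero-width); then one or more of any character (captured); then 3 to 4 of one of [clj7] (captured); then 2 to 4 of a word character (lazy) (captured).
Matches: at [0:7] → '38l7cIR'.
`\1` in the replacement pulls in group 1's text for each match.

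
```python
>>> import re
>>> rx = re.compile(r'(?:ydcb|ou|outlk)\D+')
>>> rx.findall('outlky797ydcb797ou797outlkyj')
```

['outlky', 'outlkyj']

Since nothing is captured, `findall` lists the 2 matched substrings directly.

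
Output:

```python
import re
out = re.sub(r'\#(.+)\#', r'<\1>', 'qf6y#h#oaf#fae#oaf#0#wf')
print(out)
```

`\1` in the replacement pulls in group 1's text for each match.

qf6y<h#oaf#fae#oaf#0>wf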